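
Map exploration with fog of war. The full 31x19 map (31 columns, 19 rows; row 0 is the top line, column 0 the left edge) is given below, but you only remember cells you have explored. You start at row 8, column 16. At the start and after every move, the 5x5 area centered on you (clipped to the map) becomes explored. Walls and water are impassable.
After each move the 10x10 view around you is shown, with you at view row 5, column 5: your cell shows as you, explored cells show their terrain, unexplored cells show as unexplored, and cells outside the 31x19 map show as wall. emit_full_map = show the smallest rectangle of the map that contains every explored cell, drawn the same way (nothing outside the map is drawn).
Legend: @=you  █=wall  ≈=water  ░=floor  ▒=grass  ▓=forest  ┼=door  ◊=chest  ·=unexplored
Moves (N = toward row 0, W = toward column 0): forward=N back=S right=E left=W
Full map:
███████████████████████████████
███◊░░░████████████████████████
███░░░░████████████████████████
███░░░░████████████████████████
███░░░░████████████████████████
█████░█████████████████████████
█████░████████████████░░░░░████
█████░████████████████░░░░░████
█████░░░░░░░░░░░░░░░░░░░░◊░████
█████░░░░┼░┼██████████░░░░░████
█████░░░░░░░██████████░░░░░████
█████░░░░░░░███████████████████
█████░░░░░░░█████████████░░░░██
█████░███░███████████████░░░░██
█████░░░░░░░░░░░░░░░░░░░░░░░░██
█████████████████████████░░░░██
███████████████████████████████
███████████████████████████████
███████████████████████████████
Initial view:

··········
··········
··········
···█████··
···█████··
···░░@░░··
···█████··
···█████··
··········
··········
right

··········
··········
··········
··██████··
··██████··
··░░░@░░··
··██████··
··██████··
··········
··········

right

··········
··········
··········
·███████··
·███████··
·░░░░@░░··
·███████··
·███████··
··········
··········

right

··········
··········
··········
████████··
████████··
░░░░░@░░··
████████··
████████··
··········
··········

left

··········
··········
··········
·████████·
·████████·
·░░░░@░░░·
·████████·
·████████·
··········
··········

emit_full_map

████████
████████
░░░░@░░░
████████
████████

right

··········
··········
··········
████████··
████████··
░░░░░@░░··
████████··
████████··
··········
··········

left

··········
··········
··········
·████████·
·████████·
·░░░░@░░░·
·████████·
·████████·
··········
··········

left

··········
··········
··········
··████████
··████████
··░░░@░░░░
··████████
··████████
··········
··········

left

··········
··········
··········
···███████
···███████
···░░@░░░░
···███████
···███████
··········
··········

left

··········
··········
··········
···███████
···███████
···░░@░░░░
···███████
···███████
··········
··········


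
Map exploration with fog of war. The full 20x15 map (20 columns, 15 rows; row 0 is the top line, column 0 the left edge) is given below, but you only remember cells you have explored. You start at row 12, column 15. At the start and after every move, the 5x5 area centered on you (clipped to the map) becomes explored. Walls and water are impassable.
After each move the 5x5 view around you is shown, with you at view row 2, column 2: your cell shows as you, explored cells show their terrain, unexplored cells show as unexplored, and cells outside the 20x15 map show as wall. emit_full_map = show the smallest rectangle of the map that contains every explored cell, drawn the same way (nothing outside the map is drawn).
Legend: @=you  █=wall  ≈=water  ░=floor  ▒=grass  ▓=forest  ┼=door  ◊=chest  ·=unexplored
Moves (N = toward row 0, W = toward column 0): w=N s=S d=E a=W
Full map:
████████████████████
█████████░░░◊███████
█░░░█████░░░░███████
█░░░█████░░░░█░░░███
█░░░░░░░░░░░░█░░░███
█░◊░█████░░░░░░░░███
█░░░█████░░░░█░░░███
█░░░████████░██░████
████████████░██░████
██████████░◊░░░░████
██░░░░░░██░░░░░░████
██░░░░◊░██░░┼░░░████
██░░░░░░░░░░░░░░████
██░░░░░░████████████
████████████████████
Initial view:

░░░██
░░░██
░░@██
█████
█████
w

░░░██
░░░██
░░@██
░░░██
█████

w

██░██
░░░██
░░@██
░░░██
░░░██

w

██░██
██░██
░░@██
░░░██
░░░██

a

░██░█
░██░█
░░@░█
░░░░█
┼░░░█

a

█░██░
█░██░
◊░@░░
░░░░░
░┼░░░

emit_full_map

█░██░██
█░██░██
◊░@░░██
░░░░░██
░┼░░░██
··░░░██
··█████
··█████

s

█░██░
◊░░░░
░░@░░
░┼░░░
░░░░░

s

◊░░░░
░░░░░
░┼@░░
░░░░░
█████

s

░░░░░
░┼░░░
░░@░░
█████
█████

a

░░░░░
░░┼░░
░░@░░
█████
█████

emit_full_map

·█░██░██
·█░██░██
·◊░░░░██
░░░░░░██
░░┼░░░██
░░@░░░██
████████
████████

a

█░░░░
█░░┼░
░░@░░
█████
█████

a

██░░░
██░░┼
░░@░░
█████
█████

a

░██░░
░██░░
░░@░░
░████
█████

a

░░██░
◊░██░
░░@░░
░░███
█████

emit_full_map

·····█░██░██
·····█░██░██
·····◊░░░░██
░░██░░░░░░██
◊░██░░┼░░░██
░░@░░░░░░░██
░░██████████
████████████

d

░██░░
░██░░
░░@░░
░████
█████

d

██░░░
██░░┼
░░@░░
█████
█████


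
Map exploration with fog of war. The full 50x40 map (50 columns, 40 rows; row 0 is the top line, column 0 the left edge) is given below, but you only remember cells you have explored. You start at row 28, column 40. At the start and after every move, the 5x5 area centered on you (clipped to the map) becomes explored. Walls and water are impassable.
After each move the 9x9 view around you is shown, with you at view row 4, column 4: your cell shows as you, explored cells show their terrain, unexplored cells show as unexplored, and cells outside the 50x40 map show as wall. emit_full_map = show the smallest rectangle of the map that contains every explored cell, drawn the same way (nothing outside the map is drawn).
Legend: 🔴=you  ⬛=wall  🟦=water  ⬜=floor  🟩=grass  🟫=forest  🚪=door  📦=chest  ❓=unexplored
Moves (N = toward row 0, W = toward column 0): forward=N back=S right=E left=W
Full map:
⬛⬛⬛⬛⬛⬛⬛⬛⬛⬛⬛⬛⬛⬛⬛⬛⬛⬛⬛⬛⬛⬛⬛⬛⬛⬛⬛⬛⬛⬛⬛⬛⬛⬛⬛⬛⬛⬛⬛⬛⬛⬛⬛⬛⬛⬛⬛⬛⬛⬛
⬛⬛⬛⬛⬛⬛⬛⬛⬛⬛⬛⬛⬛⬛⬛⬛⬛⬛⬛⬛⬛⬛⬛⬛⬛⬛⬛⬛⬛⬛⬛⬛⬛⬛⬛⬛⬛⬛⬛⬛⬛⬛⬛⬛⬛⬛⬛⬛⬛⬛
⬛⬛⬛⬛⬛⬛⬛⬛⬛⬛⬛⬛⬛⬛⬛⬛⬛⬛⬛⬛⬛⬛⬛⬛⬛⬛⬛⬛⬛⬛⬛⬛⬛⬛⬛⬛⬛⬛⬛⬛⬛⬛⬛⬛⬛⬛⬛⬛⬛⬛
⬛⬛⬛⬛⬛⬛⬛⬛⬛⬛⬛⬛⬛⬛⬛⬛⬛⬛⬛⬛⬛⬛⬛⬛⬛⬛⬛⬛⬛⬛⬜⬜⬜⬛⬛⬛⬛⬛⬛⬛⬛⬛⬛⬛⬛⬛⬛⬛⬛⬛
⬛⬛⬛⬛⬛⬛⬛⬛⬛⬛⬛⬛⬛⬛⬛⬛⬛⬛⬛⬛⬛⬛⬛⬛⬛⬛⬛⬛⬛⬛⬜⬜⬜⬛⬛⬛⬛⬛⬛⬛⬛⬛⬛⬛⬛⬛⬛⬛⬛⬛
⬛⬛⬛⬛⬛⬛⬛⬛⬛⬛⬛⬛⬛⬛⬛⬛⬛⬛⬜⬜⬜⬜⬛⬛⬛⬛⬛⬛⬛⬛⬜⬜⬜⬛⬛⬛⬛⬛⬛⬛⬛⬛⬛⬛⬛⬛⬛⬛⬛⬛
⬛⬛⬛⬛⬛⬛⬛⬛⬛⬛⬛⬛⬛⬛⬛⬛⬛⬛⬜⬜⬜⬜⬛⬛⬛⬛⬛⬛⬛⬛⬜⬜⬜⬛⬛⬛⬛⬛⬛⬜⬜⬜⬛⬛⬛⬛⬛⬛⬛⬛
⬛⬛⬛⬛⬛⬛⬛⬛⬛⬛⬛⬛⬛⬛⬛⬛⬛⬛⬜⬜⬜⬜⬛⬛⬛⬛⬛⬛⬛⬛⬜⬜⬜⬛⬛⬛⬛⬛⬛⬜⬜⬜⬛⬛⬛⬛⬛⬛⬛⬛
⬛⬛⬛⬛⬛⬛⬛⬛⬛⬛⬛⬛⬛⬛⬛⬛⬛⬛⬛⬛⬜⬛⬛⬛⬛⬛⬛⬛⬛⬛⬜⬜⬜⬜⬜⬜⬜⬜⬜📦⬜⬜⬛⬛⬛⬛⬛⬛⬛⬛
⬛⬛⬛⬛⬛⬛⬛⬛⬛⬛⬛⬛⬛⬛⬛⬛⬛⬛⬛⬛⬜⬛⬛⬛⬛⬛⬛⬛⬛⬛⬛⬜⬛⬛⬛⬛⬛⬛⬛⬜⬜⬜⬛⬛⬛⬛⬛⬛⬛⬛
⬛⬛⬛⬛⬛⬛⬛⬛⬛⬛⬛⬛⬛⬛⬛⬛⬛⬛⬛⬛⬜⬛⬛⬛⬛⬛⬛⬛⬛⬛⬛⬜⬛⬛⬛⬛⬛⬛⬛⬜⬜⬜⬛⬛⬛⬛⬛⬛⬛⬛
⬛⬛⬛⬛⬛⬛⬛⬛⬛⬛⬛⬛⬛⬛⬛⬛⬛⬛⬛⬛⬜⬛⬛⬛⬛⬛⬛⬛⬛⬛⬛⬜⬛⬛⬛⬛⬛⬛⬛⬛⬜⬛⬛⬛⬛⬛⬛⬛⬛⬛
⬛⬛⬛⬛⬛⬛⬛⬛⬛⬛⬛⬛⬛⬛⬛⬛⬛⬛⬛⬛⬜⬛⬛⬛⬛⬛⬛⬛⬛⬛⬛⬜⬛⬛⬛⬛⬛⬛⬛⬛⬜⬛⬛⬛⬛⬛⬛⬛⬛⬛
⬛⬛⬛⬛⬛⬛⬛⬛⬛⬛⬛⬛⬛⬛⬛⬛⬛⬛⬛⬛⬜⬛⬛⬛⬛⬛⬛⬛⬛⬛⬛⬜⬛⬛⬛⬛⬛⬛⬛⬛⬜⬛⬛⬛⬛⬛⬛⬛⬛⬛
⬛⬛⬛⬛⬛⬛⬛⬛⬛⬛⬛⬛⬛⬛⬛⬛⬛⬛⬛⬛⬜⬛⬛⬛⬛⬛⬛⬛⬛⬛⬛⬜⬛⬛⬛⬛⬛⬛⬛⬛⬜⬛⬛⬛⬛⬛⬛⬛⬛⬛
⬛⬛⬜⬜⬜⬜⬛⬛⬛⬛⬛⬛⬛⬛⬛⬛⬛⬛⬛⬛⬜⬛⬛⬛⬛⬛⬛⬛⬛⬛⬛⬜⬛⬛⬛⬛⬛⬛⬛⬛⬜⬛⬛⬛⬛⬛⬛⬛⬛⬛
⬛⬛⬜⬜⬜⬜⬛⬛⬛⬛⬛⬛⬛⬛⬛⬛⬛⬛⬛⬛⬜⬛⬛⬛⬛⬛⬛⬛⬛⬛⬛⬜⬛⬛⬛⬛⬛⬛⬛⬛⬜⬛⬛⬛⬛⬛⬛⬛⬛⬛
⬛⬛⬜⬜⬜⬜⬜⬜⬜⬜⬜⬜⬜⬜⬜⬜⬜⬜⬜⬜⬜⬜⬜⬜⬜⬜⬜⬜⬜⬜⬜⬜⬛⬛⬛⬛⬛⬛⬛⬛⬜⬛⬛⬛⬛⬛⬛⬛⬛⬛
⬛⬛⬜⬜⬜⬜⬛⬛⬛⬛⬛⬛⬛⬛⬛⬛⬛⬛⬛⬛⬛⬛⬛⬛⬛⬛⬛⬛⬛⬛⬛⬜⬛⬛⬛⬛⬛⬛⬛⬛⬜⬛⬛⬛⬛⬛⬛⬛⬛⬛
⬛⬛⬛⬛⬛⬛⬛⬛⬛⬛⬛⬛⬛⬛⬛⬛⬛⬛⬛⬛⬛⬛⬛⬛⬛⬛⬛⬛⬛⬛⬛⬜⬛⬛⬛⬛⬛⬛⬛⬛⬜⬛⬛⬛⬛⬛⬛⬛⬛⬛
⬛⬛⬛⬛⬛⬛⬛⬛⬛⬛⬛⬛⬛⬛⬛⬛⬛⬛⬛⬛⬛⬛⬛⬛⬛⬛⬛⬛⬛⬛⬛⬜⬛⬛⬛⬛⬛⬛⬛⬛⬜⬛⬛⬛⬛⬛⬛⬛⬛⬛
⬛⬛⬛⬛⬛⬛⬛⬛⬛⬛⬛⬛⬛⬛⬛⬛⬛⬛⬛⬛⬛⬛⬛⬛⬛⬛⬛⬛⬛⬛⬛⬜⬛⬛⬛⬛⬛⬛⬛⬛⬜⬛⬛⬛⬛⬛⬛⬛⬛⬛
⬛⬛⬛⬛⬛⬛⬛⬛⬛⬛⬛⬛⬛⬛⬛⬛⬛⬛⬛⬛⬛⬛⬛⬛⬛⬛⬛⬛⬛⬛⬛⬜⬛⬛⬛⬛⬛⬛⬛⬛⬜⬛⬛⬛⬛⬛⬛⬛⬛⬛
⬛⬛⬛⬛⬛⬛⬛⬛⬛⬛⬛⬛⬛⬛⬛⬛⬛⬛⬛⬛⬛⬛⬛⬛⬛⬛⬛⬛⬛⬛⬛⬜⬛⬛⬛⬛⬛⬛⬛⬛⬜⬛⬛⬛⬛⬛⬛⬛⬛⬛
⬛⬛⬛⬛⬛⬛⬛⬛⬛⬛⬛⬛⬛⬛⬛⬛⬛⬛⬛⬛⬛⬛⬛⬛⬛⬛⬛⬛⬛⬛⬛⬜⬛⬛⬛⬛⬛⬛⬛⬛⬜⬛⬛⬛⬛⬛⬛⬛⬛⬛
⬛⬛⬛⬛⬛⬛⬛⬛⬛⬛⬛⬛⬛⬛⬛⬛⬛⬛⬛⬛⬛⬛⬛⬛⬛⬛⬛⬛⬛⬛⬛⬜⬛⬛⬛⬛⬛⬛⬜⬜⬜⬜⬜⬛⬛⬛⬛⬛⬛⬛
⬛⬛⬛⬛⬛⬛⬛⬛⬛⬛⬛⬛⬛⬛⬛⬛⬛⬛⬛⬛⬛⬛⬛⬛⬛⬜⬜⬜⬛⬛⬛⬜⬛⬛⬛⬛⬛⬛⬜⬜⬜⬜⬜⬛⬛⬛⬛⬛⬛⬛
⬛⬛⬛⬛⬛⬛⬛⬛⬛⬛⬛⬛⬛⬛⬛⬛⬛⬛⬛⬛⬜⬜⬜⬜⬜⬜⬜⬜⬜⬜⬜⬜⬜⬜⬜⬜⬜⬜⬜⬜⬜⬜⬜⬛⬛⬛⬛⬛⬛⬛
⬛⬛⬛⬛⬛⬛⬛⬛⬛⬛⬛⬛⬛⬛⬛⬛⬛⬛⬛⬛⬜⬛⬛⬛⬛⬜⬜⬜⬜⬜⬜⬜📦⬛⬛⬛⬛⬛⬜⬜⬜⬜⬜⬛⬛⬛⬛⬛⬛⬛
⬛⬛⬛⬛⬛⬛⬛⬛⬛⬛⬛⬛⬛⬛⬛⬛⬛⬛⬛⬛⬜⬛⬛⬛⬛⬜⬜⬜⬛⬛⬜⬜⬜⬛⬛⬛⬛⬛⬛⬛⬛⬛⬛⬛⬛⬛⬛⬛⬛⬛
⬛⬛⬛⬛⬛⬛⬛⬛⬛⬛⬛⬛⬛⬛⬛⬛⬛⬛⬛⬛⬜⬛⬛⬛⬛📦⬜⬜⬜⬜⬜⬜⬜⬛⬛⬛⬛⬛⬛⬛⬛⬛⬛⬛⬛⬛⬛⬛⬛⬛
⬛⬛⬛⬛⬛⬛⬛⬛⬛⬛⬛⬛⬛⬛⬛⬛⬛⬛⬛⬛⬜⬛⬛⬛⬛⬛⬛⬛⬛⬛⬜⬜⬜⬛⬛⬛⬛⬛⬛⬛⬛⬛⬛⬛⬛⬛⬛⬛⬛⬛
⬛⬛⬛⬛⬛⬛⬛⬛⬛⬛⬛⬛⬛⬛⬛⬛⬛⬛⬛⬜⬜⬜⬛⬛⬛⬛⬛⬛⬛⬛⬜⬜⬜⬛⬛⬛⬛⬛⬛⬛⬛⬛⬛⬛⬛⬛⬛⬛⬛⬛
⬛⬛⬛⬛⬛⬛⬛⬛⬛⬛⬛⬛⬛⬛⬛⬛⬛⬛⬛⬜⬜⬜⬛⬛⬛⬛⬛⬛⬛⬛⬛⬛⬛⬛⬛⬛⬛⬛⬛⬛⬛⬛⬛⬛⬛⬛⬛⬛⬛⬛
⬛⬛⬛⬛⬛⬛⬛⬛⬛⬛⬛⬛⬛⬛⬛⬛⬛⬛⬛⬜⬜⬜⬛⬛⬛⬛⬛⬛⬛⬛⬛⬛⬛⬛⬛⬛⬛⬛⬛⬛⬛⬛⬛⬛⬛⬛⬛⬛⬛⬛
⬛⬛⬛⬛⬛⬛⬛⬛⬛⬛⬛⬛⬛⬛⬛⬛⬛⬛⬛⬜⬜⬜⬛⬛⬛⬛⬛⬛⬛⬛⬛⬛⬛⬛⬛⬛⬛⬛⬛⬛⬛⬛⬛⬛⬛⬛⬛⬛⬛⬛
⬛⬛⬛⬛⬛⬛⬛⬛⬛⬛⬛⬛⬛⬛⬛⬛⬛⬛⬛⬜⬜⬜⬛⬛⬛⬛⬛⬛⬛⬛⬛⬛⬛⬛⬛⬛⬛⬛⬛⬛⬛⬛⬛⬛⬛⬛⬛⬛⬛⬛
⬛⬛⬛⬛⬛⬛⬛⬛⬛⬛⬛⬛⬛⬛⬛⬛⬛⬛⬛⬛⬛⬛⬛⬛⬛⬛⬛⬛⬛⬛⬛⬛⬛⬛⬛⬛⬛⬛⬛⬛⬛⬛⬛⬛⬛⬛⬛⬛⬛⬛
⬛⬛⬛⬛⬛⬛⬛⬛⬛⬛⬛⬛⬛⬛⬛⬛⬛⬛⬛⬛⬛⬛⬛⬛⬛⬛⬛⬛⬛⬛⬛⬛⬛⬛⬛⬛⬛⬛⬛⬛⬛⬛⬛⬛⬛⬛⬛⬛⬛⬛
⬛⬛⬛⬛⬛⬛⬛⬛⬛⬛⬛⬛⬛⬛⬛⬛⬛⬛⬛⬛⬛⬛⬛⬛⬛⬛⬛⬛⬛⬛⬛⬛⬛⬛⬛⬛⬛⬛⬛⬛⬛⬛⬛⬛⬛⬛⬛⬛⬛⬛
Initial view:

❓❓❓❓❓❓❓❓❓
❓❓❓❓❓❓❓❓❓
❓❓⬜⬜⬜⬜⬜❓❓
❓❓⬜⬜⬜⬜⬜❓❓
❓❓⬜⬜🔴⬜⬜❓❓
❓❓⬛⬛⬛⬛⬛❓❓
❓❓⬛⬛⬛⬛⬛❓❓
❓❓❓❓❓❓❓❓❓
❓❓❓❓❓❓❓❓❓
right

❓❓❓❓❓❓❓❓❓
❓❓❓❓❓❓❓❓❓
❓⬜⬜⬜⬜⬜⬛❓❓
❓⬜⬜⬜⬜⬜⬛❓❓
❓⬜⬜⬜🔴⬜⬛❓❓
❓⬛⬛⬛⬛⬛⬛❓❓
❓⬛⬛⬛⬛⬛⬛❓❓
❓❓❓❓❓❓❓❓❓
❓❓❓❓❓❓❓❓❓

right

❓❓❓❓❓❓❓❓❓
❓❓❓❓❓❓❓❓❓
⬜⬜⬜⬜⬜⬛⬛❓❓
⬜⬜⬜⬜⬜⬛⬛❓❓
⬜⬜⬜⬜🔴⬛⬛❓❓
⬛⬛⬛⬛⬛⬛⬛❓❓
⬛⬛⬛⬛⬛⬛⬛❓❓
❓❓❓❓❓❓❓❓❓
❓❓❓❓❓❓❓❓❓

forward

❓❓❓❓❓❓❓❓❓
❓❓❓❓❓❓❓❓❓
❓❓⬜⬜⬜⬛⬛❓❓
⬜⬜⬜⬜⬜⬛⬛❓❓
⬜⬜⬜⬜🔴⬛⬛❓❓
⬜⬜⬜⬜⬜⬛⬛❓❓
⬛⬛⬛⬛⬛⬛⬛❓❓
⬛⬛⬛⬛⬛⬛⬛❓❓
❓❓❓❓❓❓❓❓❓

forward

❓❓❓❓❓❓❓❓❓
❓❓❓❓❓❓❓❓❓
❓❓⬜⬛⬛⬛⬛❓❓
❓❓⬜⬜⬜⬛⬛❓❓
⬜⬜⬜⬜🔴⬛⬛❓❓
⬜⬜⬜⬜⬜⬛⬛❓❓
⬜⬜⬜⬜⬜⬛⬛❓❓
⬛⬛⬛⬛⬛⬛⬛❓❓
⬛⬛⬛⬛⬛⬛⬛❓❓

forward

❓❓❓❓❓❓❓❓❓
❓❓❓❓❓❓❓❓❓
❓❓⬜⬛⬛⬛⬛❓❓
❓❓⬜⬛⬛⬛⬛❓❓
❓❓⬜⬜🔴⬛⬛❓❓
⬜⬜⬜⬜⬜⬛⬛❓❓
⬜⬜⬜⬜⬜⬛⬛❓❓
⬜⬜⬜⬜⬜⬛⬛❓❓
⬛⬛⬛⬛⬛⬛⬛❓❓

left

❓❓❓❓❓❓❓❓❓
❓❓❓❓❓❓❓❓❓
❓❓⬛⬜⬛⬛⬛⬛❓
❓❓⬛⬜⬛⬛⬛⬛❓
❓❓⬜⬜🔴⬜⬛⬛❓
❓⬜⬜⬜⬜⬜⬛⬛❓
❓⬜⬜⬜⬜⬜⬛⬛❓
❓⬜⬜⬜⬜⬜⬛⬛❓
❓⬛⬛⬛⬛⬛⬛⬛❓

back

❓❓❓❓❓❓❓❓❓
❓❓⬛⬜⬛⬛⬛⬛❓
❓❓⬛⬜⬛⬛⬛⬛❓
❓❓⬜⬜⬜⬜⬛⬛❓
❓⬜⬜⬜🔴⬜⬛⬛❓
❓⬜⬜⬜⬜⬜⬛⬛❓
❓⬜⬜⬜⬜⬜⬛⬛❓
❓⬛⬛⬛⬛⬛⬛⬛❓
❓⬛⬛⬛⬛⬛⬛⬛❓

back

❓❓⬛⬜⬛⬛⬛⬛❓
❓❓⬛⬜⬛⬛⬛⬛❓
❓❓⬜⬜⬜⬜⬛⬛❓
❓⬜⬜⬜⬜⬜⬛⬛❓
❓⬜⬜⬜🔴⬜⬛⬛❓
❓⬜⬜⬜⬜⬜⬛⬛❓
❓⬛⬛⬛⬛⬛⬛⬛❓
❓⬛⬛⬛⬛⬛⬛⬛❓
❓❓❓❓❓❓❓❓❓

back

❓❓⬛⬜⬛⬛⬛⬛❓
❓❓⬜⬜⬜⬜⬛⬛❓
❓⬜⬜⬜⬜⬜⬛⬛❓
❓⬜⬜⬜⬜⬜⬛⬛❓
❓⬜⬜⬜🔴⬜⬛⬛❓
❓⬛⬛⬛⬛⬛⬛⬛❓
❓⬛⬛⬛⬛⬛⬛⬛❓
❓❓❓❓❓❓❓❓❓
❓❓❓❓❓❓❓❓❓

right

❓⬛⬜⬛⬛⬛⬛❓❓
❓⬜⬜⬜⬜⬛⬛❓❓
⬜⬜⬜⬜⬜⬛⬛❓❓
⬜⬜⬜⬜⬜⬛⬛❓❓
⬜⬜⬜⬜🔴⬛⬛❓❓
⬛⬛⬛⬛⬛⬛⬛❓❓
⬛⬛⬛⬛⬛⬛⬛❓❓
❓❓❓❓❓❓❓❓❓
❓❓❓❓❓❓❓❓❓

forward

❓⬛⬜⬛⬛⬛⬛❓❓
❓⬛⬜⬛⬛⬛⬛❓❓
❓⬜⬜⬜⬜⬛⬛❓❓
⬜⬜⬜⬜⬜⬛⬛❓❓
⬜⬜⬜⬜🔴⬛⬛❓❓
⬜⬜⬜⬜⬜⬛⬛❓❓
⬛⬛⬛⬛⬛⬛⬛❓❓
⬛⬛⬛⬛⬛⬛⬛❓❓
❓❓❓❓❓❓❓❓❓

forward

❓❓❓❓❓❓❓❓❓
❓⬛⬜⬛⬛⬛⬛❓❓
❓⬛⬜⬛⬛⬛⬛❓❓
❓⬜⬜⬜⬜⬛⬛❓❓
⬜⬜⬜⬜🔴⬛⬛❓❓
⬜⬜⬜⬜⬜⬛⬛❓❓
⬜⬜⬜⬜⬜⬛⬛❓❓
⬛⬛⬛⬛⬛⬛⬛❓❓
⬛⬛⬛⬛⬛⬛⬛❓❓

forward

❓❓❓❓❓❓❓❓❓
❓❓❓❓❓❓❓❓❓
❓⬛⬜⬛⬛⬛⬛❓❓
❓⬛⬜⬛⬛⬛⬛❓❓
❓⬜⬜⬜🔴⬛⬛❓❓
⬜⬜⬜⬜⬜⬛⬛❓❓
⬜⬜⬜⬜⬜⬛⬛❓❓
⬜⬜⬜⬜⬜⬛⬛❓❓
⬛⬛⬛⬛⬛⬛⬛❓❓

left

❓❓❓❓❓❓❓❓❓
❓❓❓❓❓❓❓❓❓
❓❓⬛⬜⬛⬛⬛⬛❓
❓❓⬛⬜⬛⬛⬛⬛❓
❓❓⬜⬜🔴⬜⬛⬛❓
❓⬜⬜⬜⬜⬜⬛⬛❓
❓⬜⬜⬜⬜⬜⬛⬛❓
❓⬜⬜⬜⬜⬜⬛⬛❓
❓⬛⬛⬛⬛⬛⬛⬛❓

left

❓❓❓❓❓❓❓❓❓
❓❓❓❓❓❓❓❓❓
❓❓⬛⬛⬜⬛⬛⬛⬛
❓❓⬛⬛⬜⬛⬛⬛⬛
❓❓⬜⬜🔴⬜⬜⬛⬛
❓❓⬜⬜⬜⬜⬜⬛⬛
❓❓⬜⬜⬜⬜⬜⬛⬛
❓❓⬜⬜⬜⬜⬜⬛⬛
❓❓⬛⬛⬛⬛⬛⬛⬛

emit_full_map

⬛⬛⬜⬛⬛⬛⬛
⬛⬛⬜⬛⬛⬛⬛
⬜⬜🔴⬜⬜⬛⬛
⬜⬜⬜⬜⬜⬛⬛
⬜⬜⬜⬜⬜⬛⬛
⬜⬜⬜⬜⬜⬛⬛
⬛⬛⬛⬛⬛⬛⬛
⬛⬛⬛⬛⬛⬛⬛

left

❓❓❓❓❓❓❓❓❓
❓❓❓❓❓❓❓❓❓
❓❓⬛⬛⬛⬜⬛⬛⬛
❓❓⬛⬛⬛⬜⬛⬛⬛
❓❓⬛⬜🔴⬜⬜⬜⬛
❓❓⬛⬜⬜⬜⬜⬜⬛
❓❓⬜⬜⬜⬜⬜⬜⬛
❓❓❓⬜⬜⬜⬜⬜⬛
❓❓❓⬛⬛⬛⬛⬛⬛

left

❓❓❓❓❓❓❓❓❓
❓❓❓❓❓❓❓❓❓
❓❓⬛⬛⬛⬛⬜⬛⬛
❓❓⬛⬛⬛⬛⬜⬛⬛
❓❓⬛⬛🔴⬜⬜⬜⬜
❓❓⬛⬛⬜⬜⬜⬜⬜
❓❓⬜⬜⬜⬜⬜⬜⬜
❓❓❓❓⬜⬜⬜⬜⬜
❓❓❓❓⬛⬛⬛⬛⬛

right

❓❓❓❓❓❓❓❓❓
❓❓❓❓❓❓❓❓❓
❓⬛⬛⬛⬛⬜⬛⬛⬛
❓⬛⬛⬛⬛⬜⬛⬛⬛
❓⬛⬛⬜🔴⬜⬜⬜⬛
❓⬛⬛⬜⬜⬜⬜⬜⬛
❓⬜⬜⬜⬜⬜⬜⬜⬛
❓❓❓⬜⬜⬜⬜⬜⬛
❓❓❓⬛⬛⬛⬛⬛⬛

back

❓❓❓❓❓❓❓❓❓
❓⬛⬛⬛⬛⬜⬛⬛⬛
❓⬛⬛⬛⬛⬜⬛⬛⬛
❓⬛⬛⬜⬜⬜⬜⬜⬛
❓⬛⬛⬜🔴⬜⬜⬜⬛
❓⬜⬜⬜⬜⬜⬜⬜⬛
❓❓⬛⬜⬜⬜⬜⬜⬛
❓❓❓⬛⬛⬛⬛⬛⬛
❓❓❓⬛⬛⬛⬛⬛⬛

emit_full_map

⬛⬛⬛⬛⬜⬛⬛⬛⬛
⬛⬛⬛⬛⬜⬛⬛⬛⬛
⬛⬛⬜⬜⬜⬜⬜⬛⬛
⬛⬛⬜🔴⬜⬜⬜⬛⬛
⬜⬜⬜⬜⬜⬜⬜⬛⬛
❓⬛⬜⬜⬜⬜⬜⬛⬛
❓❓⬛⬛⬛⬛⬛⬛⬛
❓❓⬛⬛⬛⬛⬛⬛⬛

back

❓⬛⬛⬛⬛⬜⬛⬛⬛
❓⬛⬛⬛⬛⬜⬛⬛⬛
❓⬛⬛⬜⬜⬜⬜⬜⬛
❓⬛⬛⬜⬜⬜⬜⬜⬛
❓⬜⬜⬜🔴⬜⬜⬜⬛
❓❓⬛⬜⬜⬜⬜⬜⬛
❓❓⬛⬛⬛⬛⬛⬛⬛
❓❓❓⬛⬛⬛⬛⬛⬛
❓❓❓❓❓❓❓❓❓

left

❓❓⬛⬛⬛⬛⬜⬛⬛
❓❓⬛⬛⬛⬛⬜⬛⬛
❓❓⬛⬛⬜⬜⬜⬜⬜
❓❓⬛⬛⬜⬜⬜⬜⬜
❓❓⬜⬜🔴⬜⬜⬜⬜
❓❓⬛⬛⬜⬜⬜⬜⬜
❓❓⬛⬛⬛⬛⬛⬛⬛
❓❓❓❓⬛⬛⬛⬛⬛
❓❓❓❓❓❓❓❓❓

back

❓❓⬛⬛⬛⬛⬜⬛⬛
❓❓⬛⬛⬜⬜⬜⬜⬜
❓❓⬛⬛⬜⬜⬜⬜⬜
❓❓⬜⬜⬜⬜⬜⬜⬜
❓❓⬛⬛🔴⬜⬜⬜⬜
❓❓⬛⬛⬛⬛⬛⬛⬛
❓❓⬛⬛⬛⬛⬛⬛⬛
❓❓❓❓❓❓❓❓❓
❓❓❓❓❓❓❓❓❓

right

❓⬛⬛⬛⬛⬜⬛⬛⬛
❓⬛⬛⬜⬜⬜⬜⬜⬛
❓⬛⬛⬜⬜⬜⬜⬜⬛
❓⬜⬜⬜⬜⬜⬜⬜⬛
❓⬛⬛⬜🔴⬜⬜⬜⬛
❓⬛⬛⬛⬛⬛⬛⬛⬛
❓⬛⬛⬛⬛⬛⬛⬛⬛
❓❓❓❓❓❓❓❓❓
❓❓❓❓❓❓❓❓❓

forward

❓⬛⬛⬛⬛⬜⬛⬛⬛
❓⬛⬛⬛⬛⬜⬛⬛⬛
❓⬛⬛⬜⬜⬜⬜⬜⬛
❓⬛⬛⬜⬜⬜⬜⬜⬛
❓⬜⬜⬜🔴⬜⬜⬜⬛
❓⬛⬛⬜⬜⬜⬜⬜⬛
❓⬛⬛⬛⬛⬛⬛⬛⬛
❓⬛⬛⬛⬛⬛⬛⬛⬛
❓❓❓❓❓❓❓❓❓

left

❓❓⬛⬛⬛⬛⬜⬛⬛
❓❓⬛⬛⬛⬛⬜⬛⬛
❓❓⬛⬛⬜⬜⬜⬜⬜
❓❓⬛⬛⬜⬜⬜⬜⬜
❓❓⬜⬜🔴⬜⬜⬜⬜
❓❓⬛⬛⬜⬜⬜⬜⬜
❓❓⬛⬛⬛⬛⬛⬛⬛
❓❓⬛⬛⬛⬛⬛⬛⬛
❓❓❓❓❓❓❓❓❓

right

❓⬛⬛⬛⬛⬜⬛⬛⬛
❓⬛⬛⬛⬛⬜⬛⬛⬛
❓⬛⬛⬜⬜⬜⬜⬜⬛
❓⬛⬛⬜⬜⬜⬜⬜⬛
❓⬜⬜⬜🔴⬜⬜⬜⬛
❓⬛⬛⬜⬜⬜⬜⬜⬛
❓⬛⬛⬛⬛⬛⬛⬛⬛
❓⬛⬛⬛⬛⬛⬛⬛⬛
❓❓❓❓❓❓❓❓❓

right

⬛⬛⬛⬛⬜⬛⬛⬛⬛
⬛⬛⬛⬛⬜⬛⬛⬛⬛
⬛⬛⬜⬜⬜⬜⬜⬛⬛
⬛⬛⬜⬜⬜⬜⬜⬛⬛
⬜⬜⬜⬜🔴⬜⬜⬛⬛
⬛⬛⬜⬜⬜⬜⬜⬛⬛
⬛⬛⬛⬛⬛⬛⬛⬛⬛
⬛⬛⬛⬛⬛⬛⬛⬛⬛
❓❓❓❓❓❓❓❓❓

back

⬛⬛⬛⬛⬜⬛⬛⬛⬛
⬛⬛⬜⬜⬜⬜⬜⬛⬛
⬛⬛⬜⬜⬜⬜⬜⬛⬛
⬜⬜⬜⬜⬜⬜⬜⬛⬛
⬛⬛⬜⬜🔴⬜⬜⬛⬛
⬛⬛⬛⬛⬛⬛⬛⬛⬛
⬛⬛⬛⬛⬛⬛⬛⬛⬛
❓❓❓❓❓❓❓❓❓
❓❓❓❓❓❓❓❓❓

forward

⬛⬛⬛⬛⬜⬛⬛⬛⬛
⬛⬛⬛⬛⬜⬛⬛⬛⬛
⬛⬛⬜⬜⬜⬜⬜⬛⬛
⬛⬛⬜⬜⬜⬜⬜⬛⬛
⬜⬜⬜⬜🔴⬜⬜⬛⬛
⬛⬛⬜⬜⬜⬜⬜⬛⬛
⬛⬛⬛⬛⬛⬛⬛⬛⬛
⬛⬛⬛⬛⬛⬛⬛⬛⬛
❓❓❓❓❓❓❓❓❓

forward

❓❓❓❓❓❓❓❓❓
⬛⬛⬛⬛⬜⬛⬛⬛⬛
⬛⬛⬛⬛⬜⬛⬛⬛⬛
⬛⬛⬜⬜⬜⬜⬜⬛⬛
⬛⬛⬜⬜🔴⬜⬜⬛⬛
⬜⬜⬜⬜⬜⬜⬜⬛⬛
⬛⬛⬜⬜⬜⬜⬜⬛⬛
⬛⬛⬛⬛⬛⬛⬛⬛⬛
⬛⬛⬛⬛⬛⬛⬛⬛⬛


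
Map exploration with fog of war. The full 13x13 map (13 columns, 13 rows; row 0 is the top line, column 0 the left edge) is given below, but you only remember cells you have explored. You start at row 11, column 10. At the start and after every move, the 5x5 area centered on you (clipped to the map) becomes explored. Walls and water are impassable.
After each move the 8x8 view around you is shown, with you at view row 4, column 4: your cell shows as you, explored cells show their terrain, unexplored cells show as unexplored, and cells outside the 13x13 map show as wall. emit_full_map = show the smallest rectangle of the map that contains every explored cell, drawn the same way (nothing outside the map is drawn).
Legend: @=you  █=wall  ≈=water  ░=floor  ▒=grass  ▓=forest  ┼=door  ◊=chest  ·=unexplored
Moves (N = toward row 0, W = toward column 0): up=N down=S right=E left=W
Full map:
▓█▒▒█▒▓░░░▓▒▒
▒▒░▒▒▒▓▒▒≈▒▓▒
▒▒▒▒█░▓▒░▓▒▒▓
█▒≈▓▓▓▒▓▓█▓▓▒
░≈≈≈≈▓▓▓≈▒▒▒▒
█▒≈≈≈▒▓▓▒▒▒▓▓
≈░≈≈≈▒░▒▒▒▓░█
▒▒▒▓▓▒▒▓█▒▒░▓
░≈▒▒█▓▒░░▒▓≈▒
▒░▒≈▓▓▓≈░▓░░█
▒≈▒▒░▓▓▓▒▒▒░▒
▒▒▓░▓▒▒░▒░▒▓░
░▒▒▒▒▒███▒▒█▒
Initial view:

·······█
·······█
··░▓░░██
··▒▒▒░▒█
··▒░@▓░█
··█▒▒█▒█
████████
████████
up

·······█
·······█
··░▒▓≈▒█
··░▓░░██
··▒▒@░▒█
··▒░▒▓░█
··█▒▒█▒█
████████

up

·······█
·······█
··█▒▒░▓█
··░▒▓≈▒█
··░▓@░██
··▒▒▒░▒█
··▒░▒▓░█
··█▒▒█▒█

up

·······█
·······█
··▒▒▓░██
··█▒▒░▓█
··░▒@≈▒█
··░▓░░██
··▒▒▒░▒█
··▒░▒▓░█

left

········
········
··▒▒▒▓░█
··▓█▒▒░▓
··░░@▓≈▒
··≈░▓░░█
··▓▒▒▒░▒
···▒░▒▓░

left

········
········
··░▒▒▒▓░
··▒▓█▒▒░
··▒░@▒▓≈
··▓≈░▓░░
··▓▓▒▒▒░
····▒░▒▓

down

········
··░▒▒▒▓░
··▒▓█▒▒░
··▒░░▒▓≈
··▓≈@▓░░
··▓▓▒▒▒░
··▒░▒░▒▓
····█▒▒█

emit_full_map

░▒▒▒▓░█
▒▓█▒▒░▓
▒░░▒▓≈▒
▓≈@▓░░█
▓▓▒▒▒░▒
▒░▒░▒▓░
··█▒▒█▒

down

··░▒▒▒▓░
··▒▓█▒▒░
··▒░░▒▓≈
··▓≈░▓░░
··▓▓@▒▒░
··▒░▒░▒▓
··███▒▒█
████████

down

··▒▓█▒▒░
··▒░░▒▓≈
··▓≈░▓░░
··▓▓▒▒▒░
··▒░@░▒▓
··███▒▒█
████████
████████

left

···▒▓█▒▒
···▒░░▒▓
··▓▓≈░▓░
··▓▓▓▒▒▒
··▒▒@▒░▒
··▒███▒▒
████████
████████

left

····▒▓█▒
····▒░░▒
··▓▓▓≈░▓
··░▓▓▓▒▒
··▓▒@░▒░
··▒▒███▒
████████
████████

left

·····▒▓█
·····▒░░
··≈▓▓▓≈░
··▒░▓▓▓▒
··░▓@▒░▒
··▒▒▒███
████████
████████

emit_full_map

···░▒▒▒▓░█
···▒▓█▒▒░▓
···▒░░▒▓≈▒
≈▓▓▓≈░▓░░█
▒░▓▓▓▒▒▒░▒
░▓@▒░▒░▒▓░
▒▒▒███▒▒█▒

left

······▒▓
······▒░
··▒≈▓▓▓≈
··▒▒░▓▓▓
··▓░@▒▒░
··▒▒▒▒██
████████
████████

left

█······▒
█······▒
█·░▒≈▓▓▓
█·≈▒▒░▓▓
█·▒▓@▓▒▒
█·▒▒▒▒▒█
████████
████████

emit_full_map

·····░▒▒▒▓░█
·····▒▓█▒▒░▓
·····▒░░▒▓≈▒
░▒≈▓▓▓≈░▓░░█
≈▒▒░▓▓▓▒▒▒░▒
▒▓@▓▒▒░▒░▒▓░
▒▒▒▒▒███▒▒█▒


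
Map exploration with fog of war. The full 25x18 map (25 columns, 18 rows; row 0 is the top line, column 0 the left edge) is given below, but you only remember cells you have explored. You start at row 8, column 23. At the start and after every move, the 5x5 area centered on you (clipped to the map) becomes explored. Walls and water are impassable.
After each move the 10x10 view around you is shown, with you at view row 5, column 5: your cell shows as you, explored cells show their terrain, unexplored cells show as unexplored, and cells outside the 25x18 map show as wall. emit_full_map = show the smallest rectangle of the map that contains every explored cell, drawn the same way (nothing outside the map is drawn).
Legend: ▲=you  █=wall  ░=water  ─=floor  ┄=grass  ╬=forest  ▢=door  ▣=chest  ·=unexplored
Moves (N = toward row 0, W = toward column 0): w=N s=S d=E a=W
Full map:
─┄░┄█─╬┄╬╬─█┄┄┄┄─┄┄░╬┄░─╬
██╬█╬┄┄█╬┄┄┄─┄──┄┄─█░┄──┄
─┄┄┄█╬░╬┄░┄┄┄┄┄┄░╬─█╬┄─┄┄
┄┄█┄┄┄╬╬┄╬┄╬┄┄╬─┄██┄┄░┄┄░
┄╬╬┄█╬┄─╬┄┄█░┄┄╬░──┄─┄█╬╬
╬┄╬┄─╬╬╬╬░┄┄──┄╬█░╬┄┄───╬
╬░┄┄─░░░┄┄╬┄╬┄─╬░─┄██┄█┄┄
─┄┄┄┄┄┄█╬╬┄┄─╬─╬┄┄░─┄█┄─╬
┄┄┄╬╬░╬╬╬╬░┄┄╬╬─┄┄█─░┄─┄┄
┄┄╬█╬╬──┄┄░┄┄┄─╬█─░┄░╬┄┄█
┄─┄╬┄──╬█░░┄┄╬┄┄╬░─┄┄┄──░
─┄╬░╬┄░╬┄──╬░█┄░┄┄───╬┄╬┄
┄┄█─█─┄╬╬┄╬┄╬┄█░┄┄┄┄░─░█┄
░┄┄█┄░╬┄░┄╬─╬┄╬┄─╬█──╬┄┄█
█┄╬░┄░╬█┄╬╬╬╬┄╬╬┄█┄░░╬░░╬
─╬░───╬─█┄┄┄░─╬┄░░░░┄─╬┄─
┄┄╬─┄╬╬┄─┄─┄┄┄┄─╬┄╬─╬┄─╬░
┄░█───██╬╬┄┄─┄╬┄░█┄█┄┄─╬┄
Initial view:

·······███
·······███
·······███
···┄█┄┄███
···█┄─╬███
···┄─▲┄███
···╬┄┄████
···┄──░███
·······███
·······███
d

······████
······████
······████
··┄█┄┄████
··█┄─╬████
··┄─┄▲████
··╬┄┄█████
··┄──░████
······████
······████

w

······████
······████
······████
···──╬████
··┄█┄┄████
··█┄─▲████
··┄─┄┄████
··╬┄┄█████
··┄──░████
······████

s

······████
······████
···──╬████
··┄█┄┄████
··█┄─╬████
··┄─┄▲████
··╬┄┄█████
··┄──░████
······████
······████

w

······████
······████
······████
···──╬████
··┄█┄┄████
··█┄─▲████
··┄─┄┄████
··╬┄┄█████
··┄──░████
······████

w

······████
······████
······████
···█╬╬████
···──╬████
··┄█┄▲████
··█┄─╬████
··┄─┄┄████
··╬┄┄█████
··┄──░████

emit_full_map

·█╬╬
·──╬
┄█┄▲
█┄─╬
┄─┄┄
╬┄┄█
┄──░

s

······████
······████
···█╬╬████
···──╬████
··┄█┄┄████
··█┄─▲████
··┄─┄┄████
··╬┄┄█████
··┄──░████
······████

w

······████
······████
······████
···█╬╬████
···──╬████
··┄█┄▲████
··█┄─╬████
··┄─┄┄████
··╬┄┄█████
··┄──░████

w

······████
······████
······████
···┄┄░████
···█╬╬████
···──▲████
··┄█┄┄████
··█┄─╬████
··┄─┄┄████
··╬┄┄█████

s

······████
······████
···┄┄░████
···█╬╬████
···──╬████
··┄█┄▲████
··█┄─╬████
··┄─┄┄████
··╬┄┄█████
··┄──░████

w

······████
······████
······████
···┄┄░████
···█╬╬████
···──▲████
··┄█┄┄████
··█┄─╬████
··┄─┄┄████
··╬┄┄█████

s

······████
······████
···┄┄░████
···█╬╬████
···──╬████
··┄█┄▲████
··█┄─╬████
··┄─┄┄████
··╬┄┄█████
··┄──░████

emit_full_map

·┄┄░
·█╬╬
·──╬
┄█┄▲
█┄─╬
┄─┄┄
╬┄┄█
┄──░

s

······████
···┄┄░████
···█╬╬████
···──╬████
··┄█┄┄████
··█┄─▲████
··┄─┄┄████
··╬┄┄█████
··┄──░████
······████

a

·······███
····┄┄░███
····█╬╬███
···───╬███
···┄█┄┄███
···█┄▲╬███
···┄─┄┄███
···╬┄┄████
···┄──░███
·······███

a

········██
·····┄┄░██
·····█╬╬██
···┄───╬██
···█┄█┄┄██
···┄█▲─╬██
···░┄─┄┄██
···░╬┄┄███
····┄──░██
········██

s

·····┄┄░██
·····█╬╬██
···┄───╬██
···█┄█┄┄██
···┄█┄─╬██
···░┄▲┄┄██
···░╬┄┄███
···┄┄──░██
········██
········██

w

········██
·····┄┄░██
·····█╬╬██
···┄───╬██
···█┄█┄┄██
···┄█▲─╬██
···░┄─┄┄██
···░╬┄┄███
···┄┄──░██
········██

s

·····┄┄░██
·····█╬╬██
···┄───╬██
···█┄█┄┄██
···┄█┄─╬██
···░┄▲┄┄██
···░╬┄┄███
···┄┄──░██
········██
········██

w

········██
·····┄┄░██
·····█╬╬██
···┄───╬██
···█┄█┄┄██
···┄█▲─╬██
···░┄─┄┄██
···░╬┄┄███
···┄┄──░██
········██

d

·······███
····┄┄░███
····█╬╬███
··┄───╬███
··█┄█┄┄███
··┄█┄▲╬███
··░┄─┄┄███
··░╬┄┄████
··┄┄──░███
·······███


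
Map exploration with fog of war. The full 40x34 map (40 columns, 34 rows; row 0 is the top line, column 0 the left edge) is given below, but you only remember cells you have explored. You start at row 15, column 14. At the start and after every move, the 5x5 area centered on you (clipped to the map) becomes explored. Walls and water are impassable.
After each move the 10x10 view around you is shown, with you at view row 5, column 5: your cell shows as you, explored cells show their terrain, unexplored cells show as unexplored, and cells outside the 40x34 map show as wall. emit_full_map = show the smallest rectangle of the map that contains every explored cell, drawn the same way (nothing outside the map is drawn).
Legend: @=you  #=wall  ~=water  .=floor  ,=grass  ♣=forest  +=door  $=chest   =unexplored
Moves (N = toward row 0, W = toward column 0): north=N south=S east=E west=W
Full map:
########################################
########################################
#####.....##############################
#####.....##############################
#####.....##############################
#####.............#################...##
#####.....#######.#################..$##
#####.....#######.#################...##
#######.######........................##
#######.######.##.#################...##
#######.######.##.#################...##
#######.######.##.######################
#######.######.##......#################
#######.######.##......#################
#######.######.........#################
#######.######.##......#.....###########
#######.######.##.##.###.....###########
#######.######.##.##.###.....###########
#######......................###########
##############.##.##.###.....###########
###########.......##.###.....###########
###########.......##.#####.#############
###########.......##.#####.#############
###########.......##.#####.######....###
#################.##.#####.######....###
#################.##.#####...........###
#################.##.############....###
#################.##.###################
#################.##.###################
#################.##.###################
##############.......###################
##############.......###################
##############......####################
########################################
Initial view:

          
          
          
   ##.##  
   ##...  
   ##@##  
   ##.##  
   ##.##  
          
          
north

          
          
          
   ##.##  
   ##.##  
   ##@..  
   ##.##  
   ##.##  
   ##.##  
          

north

          
          
          
   ##.##  
   ##.##  
   ##@##  
   ##...  
   ##.##  
   ##.##  
   ##.##  

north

          
          
          
   ##.##  
   ##.##  
   ##@##  
   ##.##  
   ##...  
   ##.##  
   ##.##  

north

          
          
          
   ##.##  
   ##.##  
   ##@##  
   ##.##  
   ##.##  
   ##...  
   ##.##  

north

          
          
          
   ##...  
   ##.##  
   ##@##  
   ##.##  
   ##.##  
   ##.##  
   ##...  

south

          
          
   ##...  
   ##.##  
   ##.##  
   ##@##  
   ##.##  
   ##.##  
   ##...  
   ##.##  

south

          
   ##...  
   ##.##  
   ##.##  
   ##.##  
   ##@##  
   ##.##  
   ##...  
   ##.##  
   ##.##  

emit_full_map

##...
##.##
##.##
##.##
##@##
##.##
##...
##.##
##.##
##.##

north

          
          
   ##...  
   ##.##  
   ##.##  
   ##@##  
   ##.##  
   ##.##  
   ##...  
   ##.##  

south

          
   ##...  
   ##.##  
   ##.##  
   ##.##  
   ##@##  
   ##.##  
   ##...  
   ##.##  
   ##.##  
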